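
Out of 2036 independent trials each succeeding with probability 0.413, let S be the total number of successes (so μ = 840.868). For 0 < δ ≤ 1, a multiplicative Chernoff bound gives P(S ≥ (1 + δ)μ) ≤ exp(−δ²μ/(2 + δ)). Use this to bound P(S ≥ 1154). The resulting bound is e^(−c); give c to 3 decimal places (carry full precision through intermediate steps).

Write 1154 = (1 + δ)μ, so δ = 1154/840.868 − 1 = 0.3723914…
Then the exponent is δ²μ/(2 + δ) = (1154 − μ)² / (μ·(2 + δ)) = 49.151949.

49.152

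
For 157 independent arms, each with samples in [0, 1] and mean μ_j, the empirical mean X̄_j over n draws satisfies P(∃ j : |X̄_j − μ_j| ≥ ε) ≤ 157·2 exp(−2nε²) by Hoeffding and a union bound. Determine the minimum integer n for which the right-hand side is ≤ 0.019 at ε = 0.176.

Need 2·157·exp(−2nε²) ≤ 0.019, i.e. exp(−2nε²) ≤ 0.019/314.
So 2nε² ≥ ln(314/0.019) = 9.712709.
Hence n ≥ 9.712709/(2·0.176²) = 156.778.
The smallest integer n is 157.

157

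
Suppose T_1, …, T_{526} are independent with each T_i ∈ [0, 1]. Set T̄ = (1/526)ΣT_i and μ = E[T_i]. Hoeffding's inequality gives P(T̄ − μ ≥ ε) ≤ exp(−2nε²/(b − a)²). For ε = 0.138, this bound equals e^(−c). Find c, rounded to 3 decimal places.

20.034

c = 2nε²/(b − a)² = 2·526·0.138² / 1² = 20.0343.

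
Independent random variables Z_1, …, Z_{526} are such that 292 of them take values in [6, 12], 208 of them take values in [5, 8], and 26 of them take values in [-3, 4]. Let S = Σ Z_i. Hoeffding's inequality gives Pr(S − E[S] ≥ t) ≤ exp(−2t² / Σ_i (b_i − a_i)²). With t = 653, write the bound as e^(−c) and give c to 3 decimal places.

62.441

Σ(b_i − a_i)² = 292·6² + 208·3² + 26·7² = 13658.
c = 2t² / 13658 = 2·653² / 13658 = 62.4409.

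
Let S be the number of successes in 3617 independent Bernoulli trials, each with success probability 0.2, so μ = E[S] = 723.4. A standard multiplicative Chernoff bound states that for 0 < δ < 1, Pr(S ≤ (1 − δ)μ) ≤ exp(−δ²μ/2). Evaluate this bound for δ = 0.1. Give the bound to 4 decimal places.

Exponent = δ²μ/2 = 0.1²·723.4/2 = 3.6170.
Bound = exp(−3.6170) = 0.02686.

0.0269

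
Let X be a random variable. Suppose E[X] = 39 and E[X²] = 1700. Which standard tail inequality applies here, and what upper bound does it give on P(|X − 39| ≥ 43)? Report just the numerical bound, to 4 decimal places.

The first two moments determine the variance, so Chebyshev's inequality is the sharpest standard bound available.
Var(X) = E[X²] − (E[X])² = 1700 − 1521 = 179.
Chebyshev's inequality: P(|X − μ| ≥ t) ≤ Var(X)/t² = 179/1849 = 0.0968.

0.0968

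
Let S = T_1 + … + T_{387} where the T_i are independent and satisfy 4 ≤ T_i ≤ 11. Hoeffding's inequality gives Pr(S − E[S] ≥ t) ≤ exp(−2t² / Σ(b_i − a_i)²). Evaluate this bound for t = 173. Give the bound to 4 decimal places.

0.0426

Σ(b_i − a_i)² = 387·(7)² = 18963.
Exponent = 2·173²/18963 = 3.1566.
Bound = exp(−3.1566) = 0.04257.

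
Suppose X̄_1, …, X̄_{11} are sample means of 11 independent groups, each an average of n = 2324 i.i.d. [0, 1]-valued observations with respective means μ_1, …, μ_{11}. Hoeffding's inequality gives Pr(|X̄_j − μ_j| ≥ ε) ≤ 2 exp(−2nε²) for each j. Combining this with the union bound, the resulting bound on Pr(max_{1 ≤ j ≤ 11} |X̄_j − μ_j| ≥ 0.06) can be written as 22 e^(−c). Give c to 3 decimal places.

16.733

Union bound over the 11 events: Pr(max_{1 ≤ j ≤ 11} |X̄_j − μ_j| ≥ 0.06) ≤ 11·2·exp(−2nε²) = 22 exp(−2·2324·0.06²).
So c = 2·2324·0.06² = 16.7328.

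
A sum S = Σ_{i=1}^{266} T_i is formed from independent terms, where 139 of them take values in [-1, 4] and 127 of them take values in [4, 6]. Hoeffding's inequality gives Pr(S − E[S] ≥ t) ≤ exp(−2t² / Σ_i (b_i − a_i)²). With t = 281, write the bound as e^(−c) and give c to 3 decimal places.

Σ(b_i − a_i)² = 139·5² + 127·2² = 3983.
c = 2t² / 3983 = 2·281² / 3983 = 39.6490.

39.649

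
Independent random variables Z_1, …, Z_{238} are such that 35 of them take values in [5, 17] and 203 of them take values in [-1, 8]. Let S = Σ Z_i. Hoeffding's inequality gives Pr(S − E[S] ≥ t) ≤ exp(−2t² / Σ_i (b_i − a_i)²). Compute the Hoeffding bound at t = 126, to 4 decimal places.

0.2281

Σ(b_i − a_i)² = 35·12² + 203·9² = 21483.
Exponent = 2·126² / 21483 = 1.47801.
Bound = exp(−1.47801) = 0.22809.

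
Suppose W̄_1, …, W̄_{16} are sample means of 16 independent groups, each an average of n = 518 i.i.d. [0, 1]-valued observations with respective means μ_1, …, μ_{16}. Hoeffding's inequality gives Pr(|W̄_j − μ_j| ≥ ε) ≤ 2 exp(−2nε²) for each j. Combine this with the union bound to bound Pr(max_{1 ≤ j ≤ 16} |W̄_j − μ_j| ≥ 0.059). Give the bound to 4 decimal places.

Per-experiment Hoeffding bound: 2·exp(−2·518·0.059²) = 2·exp(−3.60632) = 0.054303.
Union bound over 16 events: 16·0.054303 = 0.86885.

0.8689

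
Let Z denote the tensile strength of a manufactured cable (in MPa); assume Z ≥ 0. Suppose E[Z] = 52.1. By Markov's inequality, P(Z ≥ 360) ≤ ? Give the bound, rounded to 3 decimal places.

Markov's inequality: for a non-negative random variable, P(Z ≥ a) ≤ E[Z]/a.
Here E[Z] = 52.1 and a = 360, so the bound is 52.1/360 = 0.1447.

0.145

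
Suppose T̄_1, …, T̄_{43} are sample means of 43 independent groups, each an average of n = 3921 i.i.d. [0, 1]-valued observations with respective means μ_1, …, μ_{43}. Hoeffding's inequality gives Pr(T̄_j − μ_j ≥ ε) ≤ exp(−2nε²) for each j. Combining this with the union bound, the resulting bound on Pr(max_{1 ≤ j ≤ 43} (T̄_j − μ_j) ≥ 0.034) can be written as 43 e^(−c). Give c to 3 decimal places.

Union bound over the 43 events: Pr(max_{1 ≤ j ≤ 43} (T̄_j − μ_j) ≥ 0.034) ≤ 43·exp(−2nε²) = 43 exp(−2·3921·0.034²).
So c = 2·3921·0.034² = 9.0654.

9.065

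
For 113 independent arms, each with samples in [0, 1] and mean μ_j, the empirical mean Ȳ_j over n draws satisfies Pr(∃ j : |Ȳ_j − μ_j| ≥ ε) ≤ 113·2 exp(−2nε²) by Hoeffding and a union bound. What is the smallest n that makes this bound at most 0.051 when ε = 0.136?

227

Need 2·113·exp(−2nε²) ≤ 0.051, i.e. exp(−2nε²) ≤ 0.051/226.
So 2nε² ≥ ln(226/0.051) = 8.396465.
Hence n ≥ 8.396465/(2·0.136²) = 226.981.
The smallest integer n is 227.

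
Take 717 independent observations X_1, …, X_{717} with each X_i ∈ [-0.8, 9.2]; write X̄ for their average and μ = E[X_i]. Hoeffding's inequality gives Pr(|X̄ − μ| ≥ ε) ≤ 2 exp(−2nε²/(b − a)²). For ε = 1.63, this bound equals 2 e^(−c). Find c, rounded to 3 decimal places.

c = 2nε²/(b − a)² = 2·717·1.63² / 10² = 38.0999.

38.100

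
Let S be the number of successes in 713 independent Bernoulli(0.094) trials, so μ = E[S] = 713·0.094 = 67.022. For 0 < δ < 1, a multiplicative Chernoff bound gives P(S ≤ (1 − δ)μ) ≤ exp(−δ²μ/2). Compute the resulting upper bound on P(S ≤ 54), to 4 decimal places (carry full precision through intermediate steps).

Write 54 = (1 − δ)μ, so δ = 1 − 54/67.022 = 0.1942944…
Then the exponent is δ²μ/2 = (μ − 54)²/(2μ) = 1.265051.
Bound = exp(−1.265051) = 0.28222.

0.2822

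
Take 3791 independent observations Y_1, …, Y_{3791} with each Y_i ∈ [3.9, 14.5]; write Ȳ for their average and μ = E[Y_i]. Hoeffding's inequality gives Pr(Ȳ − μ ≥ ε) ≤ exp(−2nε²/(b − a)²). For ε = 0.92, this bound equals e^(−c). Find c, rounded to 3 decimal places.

57.115

c = 2nε²/(b − a)² = 2·3791·0.92² / 10.6² = 57.1147.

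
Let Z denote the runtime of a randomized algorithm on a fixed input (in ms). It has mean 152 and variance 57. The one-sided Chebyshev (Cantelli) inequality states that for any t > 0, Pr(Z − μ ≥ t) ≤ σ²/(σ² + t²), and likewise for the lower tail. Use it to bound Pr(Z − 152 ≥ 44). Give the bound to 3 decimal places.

Here σ² = 57 and t = 44, so σ² + t² = 1993.
Cantelli's bound: 57/1993 = 0.0286.

0.029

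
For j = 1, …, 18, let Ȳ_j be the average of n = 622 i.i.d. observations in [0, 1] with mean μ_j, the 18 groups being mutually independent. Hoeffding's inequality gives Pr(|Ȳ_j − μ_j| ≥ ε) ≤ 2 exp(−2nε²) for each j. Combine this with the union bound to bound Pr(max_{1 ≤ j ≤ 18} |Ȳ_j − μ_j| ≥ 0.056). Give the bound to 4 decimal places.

Per-experiment Hoeffding bound: 2·exp(−2·622·0.056²) = 2·exp(−3.90118) = 0.040436.
Union bound over 18 events: 18·0.040436 = 0.72785.

0.7278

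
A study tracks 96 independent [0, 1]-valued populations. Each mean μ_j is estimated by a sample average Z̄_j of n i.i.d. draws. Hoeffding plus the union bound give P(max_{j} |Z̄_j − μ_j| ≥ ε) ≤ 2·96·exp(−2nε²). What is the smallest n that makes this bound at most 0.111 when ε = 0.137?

Need 2·96·exp(−2nε²) ≤ 0.111, i.e. exp(−2nε²) ≤ 0.111/192.
So 2nε² ≥ ln(192/0.111) = 7.455720.
Hence n ≥ 7.455720/(2·0.137²) = 198.618.
The smallest integer n is 199.

199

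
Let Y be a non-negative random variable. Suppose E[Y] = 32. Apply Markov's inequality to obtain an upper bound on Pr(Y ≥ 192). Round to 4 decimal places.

0.1667

Markov's inequality: for a non-negative random variable, Pr(Y ≥ a) ≤ E[Y]/a.
Here E[Y] = 32 and a = 192, so the bound is 32/192 = 0.1667.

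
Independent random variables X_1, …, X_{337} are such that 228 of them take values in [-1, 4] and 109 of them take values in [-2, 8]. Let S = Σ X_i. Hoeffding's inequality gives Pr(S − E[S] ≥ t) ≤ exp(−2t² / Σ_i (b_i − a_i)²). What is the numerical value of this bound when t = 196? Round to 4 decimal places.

Σ(b_i − a_i)² = 228·5² + 109·10² = 16600.
Exponent = 2·196² / 16600 = 4.62843.
Bound = exp(−4.62843) = 0.00977.

0.0098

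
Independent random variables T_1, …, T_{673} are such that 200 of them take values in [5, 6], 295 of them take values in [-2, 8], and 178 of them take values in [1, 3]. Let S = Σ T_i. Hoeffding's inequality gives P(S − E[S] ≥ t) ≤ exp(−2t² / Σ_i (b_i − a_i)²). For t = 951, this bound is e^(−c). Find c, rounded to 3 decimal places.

Σ(b_i − a_i)² = 200·1² + 295·10² + 178·2² = 30412.
c = 2t² / 30412 = 2·951² / 30412 = 59.4766.

59.477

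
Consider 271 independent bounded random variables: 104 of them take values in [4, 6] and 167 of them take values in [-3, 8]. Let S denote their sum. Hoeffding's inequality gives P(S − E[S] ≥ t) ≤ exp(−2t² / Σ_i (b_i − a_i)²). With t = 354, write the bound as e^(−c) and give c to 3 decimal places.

12.153

Σ(b_i − a_i)² = 104·2² + 167·11² = 20623.
c = 2t² / 20623 = 2·354² / 20623 = 12.1530.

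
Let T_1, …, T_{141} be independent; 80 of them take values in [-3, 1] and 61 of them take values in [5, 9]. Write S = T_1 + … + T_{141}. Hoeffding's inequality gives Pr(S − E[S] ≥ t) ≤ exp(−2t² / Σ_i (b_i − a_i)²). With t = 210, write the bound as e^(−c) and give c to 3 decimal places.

Σ(b_i − a_i)² = 80·4² + 61·4² = 2256.
c = 2t² / 2256 = 2·210² / 2256 = 39.0957.

39.096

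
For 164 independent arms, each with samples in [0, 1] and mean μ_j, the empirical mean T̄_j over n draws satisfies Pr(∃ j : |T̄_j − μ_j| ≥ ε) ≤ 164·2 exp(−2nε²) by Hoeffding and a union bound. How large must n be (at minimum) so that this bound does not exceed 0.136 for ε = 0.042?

Need 2·164·exp(−2nε²) ≤ 0.136, i.e. exp(−2nε²) ≤ 0.136/328.
So 2nε² ≥ ln(328/0.136) = 7.788114.
Hence n ≥ 7.788114/(2·0.042²) = 2207.515.
The smallest integer n is 2208.

2208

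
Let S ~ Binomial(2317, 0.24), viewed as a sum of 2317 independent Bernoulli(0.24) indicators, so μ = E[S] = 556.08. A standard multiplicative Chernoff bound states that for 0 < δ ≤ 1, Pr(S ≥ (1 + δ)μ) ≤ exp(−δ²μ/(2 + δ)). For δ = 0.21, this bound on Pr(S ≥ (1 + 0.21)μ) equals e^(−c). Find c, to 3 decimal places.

c = δ²μ/(2 + δ) = 0.21²·556.08/(2 + 0.21) = 11.0964.

11.096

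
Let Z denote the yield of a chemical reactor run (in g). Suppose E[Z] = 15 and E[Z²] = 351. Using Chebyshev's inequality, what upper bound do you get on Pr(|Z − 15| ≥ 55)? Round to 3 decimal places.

0.042

Var(Z) = E[Z²] − (E[Z])² = 351 − 225 = 126.
Chebyshev's inequality: Pr(|Z − μ| ≥ t) ≤ Var(Z)/t² = 126/3025 = 0.0417.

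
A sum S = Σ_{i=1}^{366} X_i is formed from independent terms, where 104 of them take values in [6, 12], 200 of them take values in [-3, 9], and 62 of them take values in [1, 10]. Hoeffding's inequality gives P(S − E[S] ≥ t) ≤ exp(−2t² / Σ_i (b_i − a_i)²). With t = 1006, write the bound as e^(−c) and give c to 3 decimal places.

Σ(b_i − a_i)² = 104·6² + 200·12² + 62·9² = 37566.
c = 2t² / 37566 = 2·1006² / 37566 = 53.8804.

53.880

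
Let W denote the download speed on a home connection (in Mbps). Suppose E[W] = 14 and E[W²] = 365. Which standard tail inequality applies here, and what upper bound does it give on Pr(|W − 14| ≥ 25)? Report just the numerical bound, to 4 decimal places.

0.2704

The first two moments determine the variance, so Chebyshev's inequality is the sharpest standard bound available.
Var(W) = E[W²] − (E[W])² = 365 − 196 = 169.
Chebyshev's inequality: Pr(|W − μ| ≥ t) ≤ Var(W)/t² = 169/625 = 0.2704.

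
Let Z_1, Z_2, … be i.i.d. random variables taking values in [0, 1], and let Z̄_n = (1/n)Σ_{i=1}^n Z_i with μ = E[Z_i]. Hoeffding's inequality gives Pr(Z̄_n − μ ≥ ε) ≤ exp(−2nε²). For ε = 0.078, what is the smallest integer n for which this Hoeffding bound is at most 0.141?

Require exp(−2nε²) ≤ 0.141, i.e. 2nε² ≥ ln(1/0.141) = 1.958995.
So n ≥ 1.958995 / (2·0.078²) = 160.996.
The smallest integer n is 161.

161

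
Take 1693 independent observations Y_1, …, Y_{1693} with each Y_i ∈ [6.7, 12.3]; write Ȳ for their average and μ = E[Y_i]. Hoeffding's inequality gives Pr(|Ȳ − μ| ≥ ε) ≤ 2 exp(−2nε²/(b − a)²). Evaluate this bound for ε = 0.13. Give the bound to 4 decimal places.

0.3225

Exponent: 2nε²/(b − a)² = 2·1693·0.13² / 5.6² = 1.82473.
Bound = 2·exp(−1.82473) = 0.32252.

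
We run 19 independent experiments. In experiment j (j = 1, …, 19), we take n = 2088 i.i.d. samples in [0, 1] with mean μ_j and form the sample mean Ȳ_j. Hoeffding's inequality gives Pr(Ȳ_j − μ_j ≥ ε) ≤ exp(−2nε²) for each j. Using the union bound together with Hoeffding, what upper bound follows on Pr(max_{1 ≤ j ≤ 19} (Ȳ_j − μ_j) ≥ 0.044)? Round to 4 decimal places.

0.0059

Per-experiment Hoeffding bound: exp(−2·2088·0.044²) = exp(−8.08474) = 0.00030821.
Union bound over 19 events: 19·0.00030821 = 0.00586.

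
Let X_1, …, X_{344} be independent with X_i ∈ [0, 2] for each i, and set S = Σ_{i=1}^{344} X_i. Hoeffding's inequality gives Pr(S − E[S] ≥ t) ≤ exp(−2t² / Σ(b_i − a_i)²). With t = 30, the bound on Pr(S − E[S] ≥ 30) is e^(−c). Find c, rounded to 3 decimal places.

1.308

Σ(b_i − a_i)² = 344·(2)² = 1376.
c = 2t²/1376 = 2·30²/1376 = 1.3081.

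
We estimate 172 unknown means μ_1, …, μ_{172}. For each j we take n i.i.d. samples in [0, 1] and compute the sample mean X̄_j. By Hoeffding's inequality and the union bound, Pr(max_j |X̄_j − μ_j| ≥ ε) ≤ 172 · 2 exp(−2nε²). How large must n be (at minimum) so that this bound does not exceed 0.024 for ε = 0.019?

13256

Need 2·172·exp(−2nε²) ≤ 0.024, i.e. exp(−2nε²) ≤ 0.024/344.
So 2nε² ≥ ln(344/0.024) = 9.570343.
Hence n ≥ 9.570343/(2·0.019²) = 13255.323.
The smallest integer n is 13256.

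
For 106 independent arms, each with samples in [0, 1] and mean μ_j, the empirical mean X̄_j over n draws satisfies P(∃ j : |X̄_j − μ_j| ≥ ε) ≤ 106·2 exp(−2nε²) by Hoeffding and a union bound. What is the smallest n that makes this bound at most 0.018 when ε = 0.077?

Need 2·106·exp(−2nε²) ≤ 0.018, i.e. exp(−2nε²) ≤ 0.018/212.
So 2nε² ≥ ln(212/0.018) = 9.373970.
Hence n ≥ 9.373970/(2·0.077²) = 790.519.
The smallest integer n is 791.

791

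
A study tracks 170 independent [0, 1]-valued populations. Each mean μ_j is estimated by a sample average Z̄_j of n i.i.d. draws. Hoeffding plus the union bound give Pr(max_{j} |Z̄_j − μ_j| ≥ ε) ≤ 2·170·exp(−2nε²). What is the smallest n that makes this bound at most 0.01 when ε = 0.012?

Need 2·170·exp(−2nε²) ≤ 0.01, i.e. exp(−2nε²) ≤ 0.01/340.
So 2nε² ≥ ln(340/0.01) = 10.434116.
Hence n ≥ 10.434116/(2·0.012²) = 36229.569.
The smallest integer n is 36230.

36230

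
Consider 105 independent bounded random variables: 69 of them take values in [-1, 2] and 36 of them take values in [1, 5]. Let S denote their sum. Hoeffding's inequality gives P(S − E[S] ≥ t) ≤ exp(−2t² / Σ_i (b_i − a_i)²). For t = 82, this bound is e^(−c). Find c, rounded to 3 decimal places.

11.235

Σ(b_i − a_i)² = 69·3² + 36·4² = 1197.
c = 2t² / 1197 = 2·82² / 1197 = 11.2348.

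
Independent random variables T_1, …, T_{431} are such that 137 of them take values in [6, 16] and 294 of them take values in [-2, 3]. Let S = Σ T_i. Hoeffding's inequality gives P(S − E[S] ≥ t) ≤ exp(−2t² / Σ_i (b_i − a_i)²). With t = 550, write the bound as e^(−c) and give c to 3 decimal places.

28.741

Σ(b_i − a_i)² = 137·10² + 294·5² = 21050.
c = 2t² / 21050 = 2·550² / 21050 = 28.7411.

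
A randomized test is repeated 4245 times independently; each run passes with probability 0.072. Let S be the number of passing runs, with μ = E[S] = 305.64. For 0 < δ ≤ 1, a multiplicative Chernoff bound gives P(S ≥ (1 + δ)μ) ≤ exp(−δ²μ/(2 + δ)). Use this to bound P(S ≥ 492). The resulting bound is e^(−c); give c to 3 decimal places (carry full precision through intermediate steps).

Write 492 = (1 + δ)μ, so δ = 492/305.64 − 1 = 0.6097369…
Then the exponent is δ²μ/(2 + δ) = (492 − μ)² / (μ·(2 + δ)) = 43.541008.

43.541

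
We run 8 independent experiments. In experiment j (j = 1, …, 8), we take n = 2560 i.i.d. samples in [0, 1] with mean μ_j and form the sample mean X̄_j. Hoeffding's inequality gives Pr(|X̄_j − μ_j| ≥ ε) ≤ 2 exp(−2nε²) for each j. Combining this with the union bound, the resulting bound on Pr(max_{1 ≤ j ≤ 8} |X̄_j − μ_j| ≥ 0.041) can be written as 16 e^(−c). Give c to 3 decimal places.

8.607

Union bound over the 8 events: Pr(max_{1 ≤ j ≤ 8} |X̄_j − μ_j| ≥ 0.041) ≤ 8·2·exp(−2nε²) = 16 exp(−2·2560·0.041²).
So c = 2·2560·0.041² = 8.6067.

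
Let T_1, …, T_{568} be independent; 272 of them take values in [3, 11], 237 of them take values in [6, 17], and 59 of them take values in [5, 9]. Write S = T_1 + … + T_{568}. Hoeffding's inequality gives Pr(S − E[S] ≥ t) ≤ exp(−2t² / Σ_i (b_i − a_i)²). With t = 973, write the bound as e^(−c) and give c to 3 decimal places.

40.261

Σ(b_i − a_i)² = 272·8² + 237·11² + 59·4² = 47029.
c = 2t² / 47029 = 2·973² / 47029 = 40.2615.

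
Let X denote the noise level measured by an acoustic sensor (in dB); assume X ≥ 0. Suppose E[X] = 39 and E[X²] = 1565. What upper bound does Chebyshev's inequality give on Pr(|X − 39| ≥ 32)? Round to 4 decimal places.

Var(X) = E[X²] − (E[X])² = 1565 − 1521 = 44.
Chebyshev's inequality: Pr(|X − μ| ≥ t) ≤ Var(X)/t² = 44/1024 = 0.0430.

0.0430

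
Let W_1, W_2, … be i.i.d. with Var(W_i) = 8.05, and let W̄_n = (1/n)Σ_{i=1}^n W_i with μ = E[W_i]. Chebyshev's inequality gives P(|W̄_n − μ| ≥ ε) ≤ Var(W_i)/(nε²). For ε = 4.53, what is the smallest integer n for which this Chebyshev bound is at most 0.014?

Require 8.05/(n·4.53²) ≤ 0.014, i.e. n ≥ 8.05/(0.014·4.53²) = 28.020.
The smallest integer n is 29.

29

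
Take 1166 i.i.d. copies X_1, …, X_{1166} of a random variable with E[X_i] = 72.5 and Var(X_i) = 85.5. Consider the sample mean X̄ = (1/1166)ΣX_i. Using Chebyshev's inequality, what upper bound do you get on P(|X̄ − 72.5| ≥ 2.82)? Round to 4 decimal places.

0.0092

Var(X̄) = Var(X_i)/n = 85.5/1166 = 0.073328.
Chebyshev: P(|X̄ − 72.5| ≥ 2.82) ≤ Var(X̄)/(2.82)² = 85.5/(1166·2.82²) = 0.0092.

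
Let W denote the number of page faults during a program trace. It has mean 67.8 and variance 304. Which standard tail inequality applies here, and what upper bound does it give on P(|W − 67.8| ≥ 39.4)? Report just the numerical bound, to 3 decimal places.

Mean and variance are known, so Chebyshev's inequality applies.
Chebyshev: P(|W − μ| ≥ t) ≤ Var(W)/t².
Bound = 304 / 1552.36 = 0.1958.

0.196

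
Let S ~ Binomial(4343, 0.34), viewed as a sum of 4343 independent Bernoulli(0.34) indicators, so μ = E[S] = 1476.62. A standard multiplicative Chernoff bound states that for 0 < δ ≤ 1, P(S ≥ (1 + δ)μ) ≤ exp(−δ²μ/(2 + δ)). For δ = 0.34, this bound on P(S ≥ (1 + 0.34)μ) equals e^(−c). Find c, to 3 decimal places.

72.948

c = δ²μ/(2 + δ) = 0.34²·1476.62/(2 + 0.34) = 72.9476.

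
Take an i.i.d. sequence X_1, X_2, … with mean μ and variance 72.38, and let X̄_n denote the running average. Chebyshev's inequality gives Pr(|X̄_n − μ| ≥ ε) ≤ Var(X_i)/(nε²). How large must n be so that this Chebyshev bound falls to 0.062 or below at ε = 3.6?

91

Require 72.38/(n·3.6²) ≤ 0.062, i.e. n ≥ 72.38/(0.062·3.6²) = 90.079.
The smallest integer n is 91.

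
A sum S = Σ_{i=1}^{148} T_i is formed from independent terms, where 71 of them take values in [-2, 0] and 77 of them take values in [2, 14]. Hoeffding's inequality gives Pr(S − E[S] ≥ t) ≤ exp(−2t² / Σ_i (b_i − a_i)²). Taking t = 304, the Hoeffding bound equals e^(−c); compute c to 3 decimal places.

Σ(b_i − a_i)² = 71·2² + 77·12² = 11372.
c = 2t² / 11372 = 2·304² / 11372 = 16.2533.

16.253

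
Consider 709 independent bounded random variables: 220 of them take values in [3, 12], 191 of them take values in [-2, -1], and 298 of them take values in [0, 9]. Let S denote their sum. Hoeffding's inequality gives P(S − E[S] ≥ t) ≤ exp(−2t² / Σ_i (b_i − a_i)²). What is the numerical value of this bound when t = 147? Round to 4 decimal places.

Σ(b_i − a_i)² = 220·9² + 191·1² + 298·9² = 42149.
Exponent = 2·147² / 42149 = 1.02536.
Bound = exp(−1.02536) = 0.35867.

0.3587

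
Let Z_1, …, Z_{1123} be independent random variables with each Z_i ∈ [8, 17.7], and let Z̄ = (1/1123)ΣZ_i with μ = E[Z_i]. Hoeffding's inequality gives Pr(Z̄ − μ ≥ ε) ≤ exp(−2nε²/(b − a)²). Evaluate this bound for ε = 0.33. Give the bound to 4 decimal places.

0.0743

Exponent: 2nε²/(b − a)² = 2·1123·0.33² / 9.7² = 2.59953.
Bound = exp(−2.59953) = 0.07431.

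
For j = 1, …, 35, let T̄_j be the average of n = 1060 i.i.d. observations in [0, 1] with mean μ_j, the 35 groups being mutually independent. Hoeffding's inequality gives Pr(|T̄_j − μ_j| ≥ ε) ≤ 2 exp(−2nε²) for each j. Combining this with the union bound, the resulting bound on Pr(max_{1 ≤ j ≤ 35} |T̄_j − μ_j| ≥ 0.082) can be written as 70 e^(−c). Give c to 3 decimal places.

Union bound over the 35 events: Pr(max_{1 ≤ j ≤ 35} |T̄_j − μ_j| ≥ 0.082) ≤ 35·2·exp(−2nε²) = 70 exp(−2·1060·0.082²).
So c = 2·1060·0.082² = 14.2549.

14.255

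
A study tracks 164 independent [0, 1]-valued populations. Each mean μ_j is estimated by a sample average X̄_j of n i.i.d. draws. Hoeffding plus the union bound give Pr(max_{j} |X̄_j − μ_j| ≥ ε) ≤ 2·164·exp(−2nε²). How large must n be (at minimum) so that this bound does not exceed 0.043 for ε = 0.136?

242

Need 2·164·exp(−2nε²) ≤ 0.043, i.e. exp(−2nε²) ≤ 0.043/328.
So 2nε² ≥ ln(328/0.043) = 8.939569.
Hence n ≥ 8.939569/(2·0.136²) = 241.662.
The smallest integer n is 242.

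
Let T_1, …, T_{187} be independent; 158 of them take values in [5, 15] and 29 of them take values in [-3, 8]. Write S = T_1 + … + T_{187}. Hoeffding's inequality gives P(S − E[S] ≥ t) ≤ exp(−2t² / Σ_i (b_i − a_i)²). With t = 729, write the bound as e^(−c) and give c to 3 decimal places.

Σ(b_i − a_i)² = 158·10² + 29·11² = 19309.
c = 2t² / 19309 = 2·729² / 19309 = 55.0459.

55.046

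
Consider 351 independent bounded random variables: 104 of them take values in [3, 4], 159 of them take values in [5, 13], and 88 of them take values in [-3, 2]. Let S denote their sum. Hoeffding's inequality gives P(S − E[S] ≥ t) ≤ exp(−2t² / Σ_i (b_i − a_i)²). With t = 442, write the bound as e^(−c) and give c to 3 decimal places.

Σ(b_i − a_i)² = 104·1² + 159·8² + 88·5² = 12480.
c = 2t² / 12480 = 2·442² / 12480 = 31.3083.

31.308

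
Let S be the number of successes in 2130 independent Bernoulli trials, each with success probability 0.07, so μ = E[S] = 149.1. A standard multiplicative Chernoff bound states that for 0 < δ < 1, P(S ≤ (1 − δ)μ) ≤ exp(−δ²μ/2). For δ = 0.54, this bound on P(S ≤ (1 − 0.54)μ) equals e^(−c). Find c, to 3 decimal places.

21.739

c = δ²μ/2 = 0.54²·149.1/2 = 21.7388.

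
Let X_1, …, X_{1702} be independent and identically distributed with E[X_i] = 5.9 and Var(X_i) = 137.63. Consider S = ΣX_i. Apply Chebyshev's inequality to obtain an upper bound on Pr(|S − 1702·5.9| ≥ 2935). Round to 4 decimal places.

0.0272

Var(S) = n·Var(X_i) = 1702·137.63 = 234246.26.
Chebyshev: Pr(|S − 1702·5.9| ≥ 2935) ≤ Var(S)/2935² = 234246.26/8614225 = 0.0272.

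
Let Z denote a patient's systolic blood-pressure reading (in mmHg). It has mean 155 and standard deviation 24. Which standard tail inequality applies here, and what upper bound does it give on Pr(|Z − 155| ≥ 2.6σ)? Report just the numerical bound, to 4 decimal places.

Mean and variance are known, so Chebyshev's inequality applies.
Chebyshev: Pr(|Z − μ| ≥ t) ≤ Var(Z)/t².
Var(Z) = σ² = 24² = 576.
t = 2.6·24 = 62.4.
Bound = 576 / 3893.76 = 0.1479.

0.1479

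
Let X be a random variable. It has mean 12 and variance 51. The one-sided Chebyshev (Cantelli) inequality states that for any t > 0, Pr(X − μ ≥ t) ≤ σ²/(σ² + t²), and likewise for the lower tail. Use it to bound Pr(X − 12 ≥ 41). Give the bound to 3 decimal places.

0.029

Here σ² = 51 and t = 41, so σ² + t² = 1732.
Cantelli's bound: 51/1732 = 0.0294.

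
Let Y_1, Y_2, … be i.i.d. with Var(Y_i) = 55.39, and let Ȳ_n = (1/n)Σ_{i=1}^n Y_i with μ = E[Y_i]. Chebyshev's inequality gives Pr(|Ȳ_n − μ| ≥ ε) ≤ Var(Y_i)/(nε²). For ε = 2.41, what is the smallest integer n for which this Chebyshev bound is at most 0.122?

Require 55.39/(n·2.41²) ≤ 0.122, i.e. n ≥ 55.39/(0.122·2.41²) = 78.170.
The smallest integer n is 79.

79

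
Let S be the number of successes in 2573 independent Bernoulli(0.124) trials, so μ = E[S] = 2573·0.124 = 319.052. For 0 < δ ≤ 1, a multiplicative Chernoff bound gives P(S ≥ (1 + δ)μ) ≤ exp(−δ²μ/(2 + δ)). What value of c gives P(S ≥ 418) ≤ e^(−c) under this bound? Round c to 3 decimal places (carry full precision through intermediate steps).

13.284

Write 418 = (1 + δ)μ, so δ = 418/319.052 − 1 = 0.3101313…
Then the exponent is δ²μ/(2 + δ) = (418 − μ)² / (μ·(2 + δ)) = 13.283604.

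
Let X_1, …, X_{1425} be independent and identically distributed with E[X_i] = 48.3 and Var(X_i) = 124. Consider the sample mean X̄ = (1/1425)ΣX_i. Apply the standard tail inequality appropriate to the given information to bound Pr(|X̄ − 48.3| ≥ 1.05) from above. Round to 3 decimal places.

0.079

With mean and variance of each term known, Chebyshev's inequality bounds the deviation of the sum (or sample mean).
Var(X̄) = Var(X_i)/n = 124/1425 = 0.087018.
Chebyshev: Pr(|X̄ − 48.3| ≥ 1.05) ≤ Var(X̄)/(1.05)² = 124/(1425·1.05²) = 0.0789.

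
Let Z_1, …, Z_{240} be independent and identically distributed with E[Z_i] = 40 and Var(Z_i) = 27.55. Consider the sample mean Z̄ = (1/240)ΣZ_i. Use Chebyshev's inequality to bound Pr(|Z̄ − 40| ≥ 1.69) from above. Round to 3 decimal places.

Var(Z̄) = Var(Z_i)/n = 27.55/240 = 0.11479.
Chebyshev: Pr(|Z̄ − 40| ≥ 1.69) ≤ Var(Z̄)/(1.69)² = 27.55/(240·1.69²) = 0.0402.

0.040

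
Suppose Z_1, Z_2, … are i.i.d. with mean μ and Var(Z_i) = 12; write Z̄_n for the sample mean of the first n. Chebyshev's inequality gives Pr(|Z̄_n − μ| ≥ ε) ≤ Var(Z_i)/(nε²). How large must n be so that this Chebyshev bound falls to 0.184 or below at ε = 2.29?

13

Require 12/(n·2.29²) ≤ 0.184, i.e. n ≥ 12/(0.184·2.29²) = 12.436.
The smallest integer n is 13.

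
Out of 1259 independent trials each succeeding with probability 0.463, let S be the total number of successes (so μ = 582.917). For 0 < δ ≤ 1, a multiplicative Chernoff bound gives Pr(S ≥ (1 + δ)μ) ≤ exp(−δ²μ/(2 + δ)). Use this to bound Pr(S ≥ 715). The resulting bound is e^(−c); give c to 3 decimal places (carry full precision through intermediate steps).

Write 715 = (1 + δ)μ, so δ = 715/582.917 − 1 = 0.2265897…
Then the exponent is δ²μ/(2 + δ) = (715 − μ)² / (μ·(2 + δ)) = 13.441475.

13.441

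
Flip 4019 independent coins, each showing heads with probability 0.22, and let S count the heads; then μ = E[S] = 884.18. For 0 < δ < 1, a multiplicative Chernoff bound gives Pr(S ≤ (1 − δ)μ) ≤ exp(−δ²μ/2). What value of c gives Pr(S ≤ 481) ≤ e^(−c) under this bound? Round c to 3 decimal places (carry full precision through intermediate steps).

Write 481 = (1 − δ)μ, so δ = 1 − 481/884.18 = 0.4559931…
Then the exponent is δ²μ/2 = (μ − 481)²/(2μ) = 91.923654.

91.924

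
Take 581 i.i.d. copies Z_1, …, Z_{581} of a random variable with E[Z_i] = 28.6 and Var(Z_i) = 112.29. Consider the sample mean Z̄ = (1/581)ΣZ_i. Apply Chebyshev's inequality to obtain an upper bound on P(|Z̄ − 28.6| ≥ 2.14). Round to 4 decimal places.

Var(Z̄) = Var(Z_i)/n = 112.29/581 = 0.19327.
Chebyshev: P(|Z̄ − 28.6| ≥ 2.14) ≤ Var(Z̄)/(2.14)² = 112.29/(581·2.14²) = 0.0422.

0.0422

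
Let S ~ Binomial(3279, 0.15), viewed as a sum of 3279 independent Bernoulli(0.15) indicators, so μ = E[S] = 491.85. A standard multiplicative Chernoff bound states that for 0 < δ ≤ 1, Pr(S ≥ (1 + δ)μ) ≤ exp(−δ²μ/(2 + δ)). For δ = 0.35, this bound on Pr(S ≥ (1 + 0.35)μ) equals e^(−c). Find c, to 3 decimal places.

c = δ²μ/(2 + δ) = 0.35²·491.85/(2 + 0.35) = 25.6390.

25.639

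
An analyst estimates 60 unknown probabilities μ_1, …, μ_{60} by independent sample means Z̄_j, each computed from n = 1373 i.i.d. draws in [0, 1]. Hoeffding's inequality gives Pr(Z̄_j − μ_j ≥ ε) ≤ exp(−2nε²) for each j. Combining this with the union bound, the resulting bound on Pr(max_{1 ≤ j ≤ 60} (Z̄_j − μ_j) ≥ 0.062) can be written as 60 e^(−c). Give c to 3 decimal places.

Union bound over the 60 events: Pr(max_{1 ≤ j ≤ 60} (Z̄_j − μ_j) ≥ 0.062) ≤ 60·exp(−2nε²) = 60 exp(−2·1373·0.062²).
So c = 2·1373·0.062² = 10.5556.

10.556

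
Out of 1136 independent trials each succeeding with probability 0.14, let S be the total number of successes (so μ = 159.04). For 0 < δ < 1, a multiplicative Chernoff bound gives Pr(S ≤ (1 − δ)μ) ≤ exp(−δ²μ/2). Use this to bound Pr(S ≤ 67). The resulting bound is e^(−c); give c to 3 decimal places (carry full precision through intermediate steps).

Write 67 = (1 − δ)μ, so δ = 1 − 67/159.04 = 0.5787223…
Then the exponent is δ²μ/2 = (μ − 67)²/(2μ) = 26.632802.

26.633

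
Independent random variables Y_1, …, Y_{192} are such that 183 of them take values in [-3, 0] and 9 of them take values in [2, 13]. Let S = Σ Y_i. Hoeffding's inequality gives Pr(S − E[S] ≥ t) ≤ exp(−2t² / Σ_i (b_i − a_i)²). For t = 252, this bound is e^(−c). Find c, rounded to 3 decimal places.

Σ(b_i − a_i)² = 183·3² + 9·11² = 2736.
c = 2t² / 2736 = 2·252² / 2736 = 46.4211.

46.421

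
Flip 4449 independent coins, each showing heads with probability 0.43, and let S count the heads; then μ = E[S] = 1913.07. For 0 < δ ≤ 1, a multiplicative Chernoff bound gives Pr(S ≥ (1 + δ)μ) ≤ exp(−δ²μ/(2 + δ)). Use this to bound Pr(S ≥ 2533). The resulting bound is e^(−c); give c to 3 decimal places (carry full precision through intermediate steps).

Write 2533 = (1 + δ)μ, so δ = 2533/1913.07 − 1 = 0.3240498…
Then the exponent is δ²μ/(2 + δ) = (2533 − μ)² / (μ·(2 + δ)) = 86.438856.

86.439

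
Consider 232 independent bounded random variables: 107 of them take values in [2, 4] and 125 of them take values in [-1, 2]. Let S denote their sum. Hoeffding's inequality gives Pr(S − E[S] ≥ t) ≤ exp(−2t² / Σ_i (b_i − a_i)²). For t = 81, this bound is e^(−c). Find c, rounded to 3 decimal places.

8.449

Σ(b_i − a_i)² = 107·2² + 125·3² = 1553.
c = 2t² / 1553 = 2·81² / 1553 = 8.4495.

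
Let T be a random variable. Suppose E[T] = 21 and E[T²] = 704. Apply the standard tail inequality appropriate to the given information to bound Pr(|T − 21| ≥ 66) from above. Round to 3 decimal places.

0.060

The first two moments determine the variance, so Chebyshev's inequality is the sharpest standard bound available.
Var(T) = E[T²] − (E[T])² = 704 − 441 = 263.
Chebyshev's inequality: Pr(|T − μ| ≥ t) ≤ Var(T)/t² = 263/4356 = 0.0604.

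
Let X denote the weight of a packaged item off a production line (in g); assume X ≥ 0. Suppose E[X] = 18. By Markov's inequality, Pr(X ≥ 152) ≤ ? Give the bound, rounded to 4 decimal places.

0.1184

Markov's inequality: for a non-negative random variable, Pr(X ≥ a) ≤ E[X]/a.
Here E[X] = 18 and a = 152, so the bound is 18/152 = 0.1184.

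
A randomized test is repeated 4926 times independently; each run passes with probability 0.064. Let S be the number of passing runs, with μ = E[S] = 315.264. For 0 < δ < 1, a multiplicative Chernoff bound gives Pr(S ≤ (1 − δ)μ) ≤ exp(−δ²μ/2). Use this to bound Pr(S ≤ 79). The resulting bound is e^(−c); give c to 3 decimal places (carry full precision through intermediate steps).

88.530

Write 79 = (1 − δ)μ, so δ = 1 − 79/315.264 = 0.7494164…
Then the exponent is δ²μ/2 = (μ − 79)²/(2μ) = 88.530054.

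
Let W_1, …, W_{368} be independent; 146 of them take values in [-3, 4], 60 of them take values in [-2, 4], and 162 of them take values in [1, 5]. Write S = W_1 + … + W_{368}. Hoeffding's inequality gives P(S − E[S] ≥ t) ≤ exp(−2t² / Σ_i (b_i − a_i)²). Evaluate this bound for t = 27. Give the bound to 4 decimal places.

Σ(b_i − a_i)² = 146·7² + 60·6² + 162·4² = 11906.
Exponent = 2·27² / 11906 = 0.12246.
Bound = exp(−0.12246) = 0.88474.

0.8847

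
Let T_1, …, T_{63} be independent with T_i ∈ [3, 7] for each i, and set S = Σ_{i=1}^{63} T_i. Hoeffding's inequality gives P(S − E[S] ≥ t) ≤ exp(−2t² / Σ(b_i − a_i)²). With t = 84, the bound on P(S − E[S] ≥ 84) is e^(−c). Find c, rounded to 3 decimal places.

14.000

Σ(b_i − a_i)² = 63·(4)² = 1008.
c = 2t²/1008 = 2·84²/1008 = 14.0000.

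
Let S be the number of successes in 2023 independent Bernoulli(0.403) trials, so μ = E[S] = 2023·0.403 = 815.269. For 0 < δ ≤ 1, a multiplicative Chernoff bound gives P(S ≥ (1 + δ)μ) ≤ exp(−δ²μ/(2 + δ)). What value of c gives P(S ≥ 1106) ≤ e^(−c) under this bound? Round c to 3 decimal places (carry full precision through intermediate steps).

43.994

Write 1106 = (1 + δ)μ, so δ = 1106/815.269 − 1 = 0.3566075…
Then the exponent is δ²μ/(2 + δ) = (1106 − μ)² / (μ·(2 + δ)) = 43.994107.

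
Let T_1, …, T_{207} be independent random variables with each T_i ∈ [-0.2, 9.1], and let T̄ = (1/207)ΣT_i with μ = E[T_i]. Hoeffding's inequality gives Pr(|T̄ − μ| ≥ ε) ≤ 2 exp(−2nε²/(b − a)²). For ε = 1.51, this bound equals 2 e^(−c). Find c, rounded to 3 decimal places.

c = 2nε²/(b − a)² = 2·207·1.51² / 9.3² = 10.9141.

10.914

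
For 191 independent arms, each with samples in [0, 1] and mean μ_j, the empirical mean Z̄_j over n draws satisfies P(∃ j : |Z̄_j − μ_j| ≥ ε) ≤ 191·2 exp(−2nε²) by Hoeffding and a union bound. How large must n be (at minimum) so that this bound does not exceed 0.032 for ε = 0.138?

247

Need 2·191·exp(−2nε²) ≤ 0.032, i.e. exp(−2nε²) ≤ 0.032/382.
So 2nε² ≥ ln(382/0.032) = 9.387440.
Hence n ≥ 9.387440/(2·0.138²) = 246.467.
The smallest integer n is 247.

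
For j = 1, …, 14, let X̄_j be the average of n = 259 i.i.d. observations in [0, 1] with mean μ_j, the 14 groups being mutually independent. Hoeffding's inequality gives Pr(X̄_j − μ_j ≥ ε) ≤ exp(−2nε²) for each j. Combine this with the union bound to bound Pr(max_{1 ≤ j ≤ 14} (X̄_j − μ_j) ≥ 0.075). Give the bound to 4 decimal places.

0.7598

Per-experiment Hoeffding bound: exp(−2·259·0.075²) = exp(−2.91375) = 0.054272.
Union bound over 14 events: 14·0.054272 = 0.75981.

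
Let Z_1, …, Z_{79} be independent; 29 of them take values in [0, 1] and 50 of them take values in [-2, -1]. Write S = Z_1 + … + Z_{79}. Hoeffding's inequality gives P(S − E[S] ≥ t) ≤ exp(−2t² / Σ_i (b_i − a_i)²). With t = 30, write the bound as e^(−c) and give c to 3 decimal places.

22.785

Σ(b_i − a_i)² = 29·1² + 50·1² = 79.
c = 2t² / 79 = 2·30² / 79 = 22.7848.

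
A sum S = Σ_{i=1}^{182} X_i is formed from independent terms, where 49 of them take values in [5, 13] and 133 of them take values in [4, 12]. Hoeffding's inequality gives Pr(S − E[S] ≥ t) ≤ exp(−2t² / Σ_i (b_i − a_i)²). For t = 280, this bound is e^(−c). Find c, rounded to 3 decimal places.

Σ(b_i − a_i)² = 49·8² + 133·8² = 11648.
c = 2t² / 11648 = 2·280² / 11648 = 13.4615.

13.462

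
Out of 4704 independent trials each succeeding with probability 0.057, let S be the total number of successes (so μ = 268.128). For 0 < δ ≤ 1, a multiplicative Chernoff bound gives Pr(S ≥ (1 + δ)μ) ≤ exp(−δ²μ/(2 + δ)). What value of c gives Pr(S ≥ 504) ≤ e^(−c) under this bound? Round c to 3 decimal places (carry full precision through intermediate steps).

Write 504 = (1 + δ)μ, so δ = 504/268.128 − 1 = 0.8796992…
Then the exponent is δ²μ/(2 + δ) = (504 − μ)² / (μ·(2 + δ)) = 72.054893.

72.055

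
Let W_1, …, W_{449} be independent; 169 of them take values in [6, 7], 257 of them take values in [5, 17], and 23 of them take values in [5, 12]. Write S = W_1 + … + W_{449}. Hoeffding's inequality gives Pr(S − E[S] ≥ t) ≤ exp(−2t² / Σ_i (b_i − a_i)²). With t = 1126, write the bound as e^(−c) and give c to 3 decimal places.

66.201

Σ(b_i − a_i)² = 169·1² + 257·12² + 23·7² = 38304.
c = 2t² / 38304 = 2·1126² / 38304 = 66.2007.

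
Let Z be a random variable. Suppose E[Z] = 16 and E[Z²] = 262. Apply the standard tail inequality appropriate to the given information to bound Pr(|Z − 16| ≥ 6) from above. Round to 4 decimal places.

0.1667

The first two moments determine the variance, so Chebyshev's inequality is the sharpest standard bound available.
Var(Z) = E[Z²] − (E[Z])² = 262 − 256 = 6.
Chebyshev's inequality: Pr(|Z − μ| ≥ t) ≤ Var(Z)/t² = 6/36 = 0.1667.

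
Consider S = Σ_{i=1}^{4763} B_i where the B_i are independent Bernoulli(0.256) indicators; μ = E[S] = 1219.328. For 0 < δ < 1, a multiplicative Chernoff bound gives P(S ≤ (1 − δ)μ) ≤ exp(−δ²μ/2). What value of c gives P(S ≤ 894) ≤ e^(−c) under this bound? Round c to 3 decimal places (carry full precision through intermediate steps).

43.400

Write 894 = (1 − δ)μ, so δ = 1 − 894/1219.328 = 0.2668093…
Then the exponent is δ²μ/2 = (μ − 894)²/(2μ) = 43.400261.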